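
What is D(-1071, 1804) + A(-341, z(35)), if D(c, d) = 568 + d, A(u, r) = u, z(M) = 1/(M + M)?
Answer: 2031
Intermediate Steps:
z(M) = 1/(2*M)
D(-1071, 1804) + A(-341, z(35)) = (568 + 1804) - 341 = 2372 - 341 = 2031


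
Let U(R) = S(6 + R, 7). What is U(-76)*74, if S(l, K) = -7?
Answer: -518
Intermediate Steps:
U(R) = -7
U(-76)*74 = -7*74 = -518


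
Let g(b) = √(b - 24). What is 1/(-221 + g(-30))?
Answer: -221/48895 - 3*I*√6/48895 ≈ -0.0045199 - 0.00015029*I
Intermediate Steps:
g(b) = √(-24 + b)
1/(-221 + g(-30)) = 1/(-221 + √(-24 - 30)) = 1/(-221 + √(-54)) = 1/(-221 + 3*I*√6)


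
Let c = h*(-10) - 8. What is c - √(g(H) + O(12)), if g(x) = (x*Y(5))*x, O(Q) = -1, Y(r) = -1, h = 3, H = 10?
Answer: -38 - I*√101 ≈ -38.0 - 10.05*I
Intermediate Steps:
g(x) = -x² (g(x) = (x*(-1))*x = (-x)*x = -x²)
c = -38 (c = 3*(-10) - 8 = -30 - 8 = -38)
c - √(g(H) + O(12)) = -38 - √(-1*10² - 1) = -38 - √(-1*100 - 1) = -38 - √(-100 - 1) = -38 - √(-101) = -38 - I*√101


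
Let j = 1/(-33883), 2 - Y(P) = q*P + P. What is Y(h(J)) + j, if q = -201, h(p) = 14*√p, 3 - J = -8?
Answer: 67765/33883 + 2800*√11 ≈ 9288.5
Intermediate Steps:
J = 11 (J = 3 - 1*(-8) = 3 + 8 = 11)
Y(P) = 2 + 200*P (Y(P) = 2 - (-201*P + P) = 2 - (-200)*P = 2 + 200*P)
j = -1/33883 ≈ -2.9513e-5
Y(h(J)) + j = (2 + 200*(14*√11)) - 1/33883 = (2 + 2800*√11) - 1/33883 = 67765/33883 + 2800*√11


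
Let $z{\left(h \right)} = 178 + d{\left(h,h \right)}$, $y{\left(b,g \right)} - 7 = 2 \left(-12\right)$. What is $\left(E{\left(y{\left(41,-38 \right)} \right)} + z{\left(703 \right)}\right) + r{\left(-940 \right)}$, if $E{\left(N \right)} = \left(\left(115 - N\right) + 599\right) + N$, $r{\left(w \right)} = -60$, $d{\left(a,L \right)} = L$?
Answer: $1535$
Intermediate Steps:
$y{\left(b,g \right)} = -17$ ($y{\left(b,g \right)} = 7 + 2 \left(-12\right) = 7 - 24 = -17$)
$z{\left(h \right)} = 178 + h$
$E{\left(N \right)} = 714$ ($E{\left(N \right)} = \left(714 - N\right) + N = 714$)
$\left(E{\left(y{\left(41,-38 \right)} \right)} + z{\left(703 \right)}\right) + r{\left(-940 \right)} = \left(714 + \left(178 + 703\right)\right) - 60 = \left(714 + 881\right) - 60 = 1595 - 60 = 1535$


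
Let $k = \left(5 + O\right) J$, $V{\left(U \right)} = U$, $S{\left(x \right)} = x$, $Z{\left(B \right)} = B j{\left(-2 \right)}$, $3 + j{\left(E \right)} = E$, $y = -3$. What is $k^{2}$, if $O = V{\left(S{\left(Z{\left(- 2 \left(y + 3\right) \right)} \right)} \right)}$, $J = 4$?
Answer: $400$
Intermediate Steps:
$j{\left(E \right)} = -3 + E$
$Z{\left(B \right)} = - 5 B$ ($Z{\left(B \right)} = B \left(-3 - 2\right) = B \left(-5\right) = - 5 B$)
$O = 0$ ($O = - 5 \left(- 2 \left(-3 + 3\right)\right) = - 5 \left(\left(-2\right) 0\right) = \left(-5\right) 0 = 0$)
$k = 20$ ($k = \left(5 + 0\right) 4 = 5 \cdot 4 = 20$)
$k^{2} = 20^{2} = 400$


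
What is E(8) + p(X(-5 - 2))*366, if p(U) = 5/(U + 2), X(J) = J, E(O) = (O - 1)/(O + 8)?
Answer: -5849/16 ≈ -365.56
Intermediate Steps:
E(O) = (-1 + O)/(8 + O)
p(U) = 5/(2 + U)
E(8) + p(X(-5 - 2))*366 = (-1 + 8)/(8 + 8) + (5/(2 + (-5 - 2)))*366 = 7/16 + (5/(2 - 7))*366 = (1/16)*7 + (5/(-5))*366 = 7/16 + (5*(-⅕))*366 = 7/16 - 1*366 = 7/16 - 366 = -5849/16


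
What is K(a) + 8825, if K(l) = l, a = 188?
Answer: 9013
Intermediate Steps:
K(a) + 8825 = 188 + 8825 = 9013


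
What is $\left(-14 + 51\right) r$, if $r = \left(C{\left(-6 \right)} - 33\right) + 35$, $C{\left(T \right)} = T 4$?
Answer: $-814$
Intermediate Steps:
$C{\left(T \right)} = 4 T$
$r = -22$ ($r = \left(4 \left(-6\right) - 33\right) + 35 = \left(-24 - 33\right) + 35 = -57 + 35 = -22$)
$\left(-14 + 51\right) r = \left(-14 + 51\right) \left(-22\right) = 37 \left(-22\right) = -814$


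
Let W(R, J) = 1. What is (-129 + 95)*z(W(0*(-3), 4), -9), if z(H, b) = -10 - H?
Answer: 374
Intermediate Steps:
(-129 + 95)*z(W(0*(-3), 4), -9) = (-129 + 95)*(-10 - 1*1) = -34*(-10 - 1) = -34*(-11) = 374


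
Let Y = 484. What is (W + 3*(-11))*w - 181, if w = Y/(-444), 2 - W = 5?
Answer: -5245/37 ≈ -141.76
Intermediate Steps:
W = -3 (W = 2 - 1*5 = 2 - 5 = -3)
w = -121/111 (w = 484/(-444) = 484*(-1/444) = -121/111 ≈ -1.0901)
(W + 3*(-11))*w - 181 = (-3 + 3*(-11))*(-121/111) - 181 = (-3 - 33)*(-121/111) - 181 = -36*(-121/111) - 181 = 1452/37 - 181 = -5245/37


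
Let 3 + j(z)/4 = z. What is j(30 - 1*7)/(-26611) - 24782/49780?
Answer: -331728101/662347790 ≈ -0.50084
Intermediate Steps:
j(z) = -12 + 4*z
j(30 - 1*7)/(-26611) - 24782/49780 = (-12 + 4*(30 - 1*7))/(-26611) - 24782/49780 = (-12 + 4*(30 - 7))*(-1/26611) - 24782*1/49780 = (-12 + 4*23)*(-1/26611) - 12391/24890 = (-12 + 92)*(-1/26611) - 12391/24890 = 80*(-1/26611) - 12391/24890 = -80/26611 - 12391/24890 = -331728101/662347790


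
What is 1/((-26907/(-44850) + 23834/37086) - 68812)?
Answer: -277217850/19075570222883 ≈ -1.4533e-5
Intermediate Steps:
1/((-26907/(-44850) + 23834/37086) - 68812) = 1/((-26907*(-1/44850) + 23834*(1/37086)) - 68812) = 1/((8969/14950 + 11917/18543) - 68812) = 1/(344471317/277217850 - 68812) = 1/(-19075570222883/277217850) = -277217850/19075570222883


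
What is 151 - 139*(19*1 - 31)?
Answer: 1819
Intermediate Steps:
151 - 139*(19*1 - 31) = 151 - 139*(19 - 31) = 151 - 139*(-12) = 151 + 1668 = 1819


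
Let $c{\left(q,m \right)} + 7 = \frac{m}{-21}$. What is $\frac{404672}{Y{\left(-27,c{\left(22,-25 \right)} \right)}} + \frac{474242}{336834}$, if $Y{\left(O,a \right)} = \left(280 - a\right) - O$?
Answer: $\frac{1432784176553}{1106331273} \approx 1295.1$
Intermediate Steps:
$c{\left(q,m \right)} = -7 - \frac{m}{21}$ ($c{\left(q,m \right)} = -7 + \frac{m}{-21} = -7 + m \left(- \frac{1}{21}\right) = -7 - \frac{m}{21}$)
$Y{\left(O,a \right)} = 280 - O - a$
$\frac{404672}{Y{\left(-27,c{\left(22,-25 \right)} \right)}} + \frac{474242}{336834} = \frac{404672}{280 - -27 - \left(-7 - - \frac{25}{21}\right)} + \frac{474242}{336834} = \frac{404672}{280 + 27 - \left(-7 + \frac{25}{21}\right)} + 474242 \cdot \frac{1}{336834} = \frac{404672}{280 + 27 - - \frac{122}{21}} + \frac{237121}{168417} = \frac{404672}{280 + 27 + \frac{122}{21}} + \frac{237121}{168417} = \frac{404672}{\frac{6569}{21}} + \frac{237121}{168417} = 404672 \cdot \frac{21}{6569} + \frac{237121}{168417} = \frac{8498112}{6569} + \frac{237121}{168417} = \frac{1432784176553}{1106331273}$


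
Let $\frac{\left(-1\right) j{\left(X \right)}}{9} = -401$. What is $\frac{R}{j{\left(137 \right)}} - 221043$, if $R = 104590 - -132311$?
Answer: $- \frac{265835762}{1203} \approx -2.2098 \cdot 10^{5}$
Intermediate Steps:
$j{\left(X \right)} = 3609$ ($j{\left(X \right)} = \left(-9\right) \left(-401\right) = 3609$)
$R = 236901$ ($R = 104590 + 132311 = 236901$)
$\frac{R}{j{\left(137 \right)}} - 221043 = \frac{236901}{3609} - 221043 = 236901 \cdot \frac{1}{3609} - 221043 = \frac{78967}{1203} - 221043 = - \frac{265835762}{1203}$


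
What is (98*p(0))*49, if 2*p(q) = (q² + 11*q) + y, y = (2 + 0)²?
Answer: 9604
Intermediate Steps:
y = 4 (y = 2² = 4)
p(q) = 2 + q²/2 + 11*q/2 (p(q) = ((q² + 11*q) + 4)/2 = (4 + q² + 11*q)/2 = 2 + q²/2 + 11*q/2)
(98*p(0))*49 = (98*(2 + (½)*0² + (11/2)*0))*49 = (98*(2 + (½)*0 + 0))*49 = (98*(2 + 0 + 0))*49 = (98*2)*49 = 196*49 = 9604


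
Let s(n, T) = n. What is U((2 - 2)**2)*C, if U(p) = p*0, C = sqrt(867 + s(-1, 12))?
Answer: 0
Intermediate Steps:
C = sqrt(866) (C = sqrt(867 - 1) = sqrt(866) ≈ 29.428)
U(p) = 0
U((2 - 2)**2)*C = 0*sqrt(866) = 0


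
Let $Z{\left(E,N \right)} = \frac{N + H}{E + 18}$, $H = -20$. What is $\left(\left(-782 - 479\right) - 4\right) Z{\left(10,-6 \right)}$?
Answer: $\frac{16445}{14} \approx 1174.6$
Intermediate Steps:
$Z{\left(E,N \right)} = \frac{-20 + N}{18 + E}$ ($Z{\left(E,N \right)} = \frac{N - 20}{E + 18} = \frac{-20 + N}{18 + E}$)
$\left(\left(-782 - 479\right) - 4\right) Z{\left(10,-6 \right)} = \left(\left(-782 - 479\right) - 4\right) \frac{-20 - 6}{18 + 10} = \left(\left(-782 - 479\right) - 4\right) \frac{1}{28} \left(-26\right) = \left(-1261 - 4\right) \frac{1}{28} \left(-26\right) = \left(-1265\right) \left(- \frac{13}{14}\right) = \frac{16445}{14}$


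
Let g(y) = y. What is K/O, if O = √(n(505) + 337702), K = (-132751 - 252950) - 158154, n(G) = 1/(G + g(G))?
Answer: -181285*√38276645690/37897669 ≈ -935.87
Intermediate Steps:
n(G) = 1/(2*G) (n(G) = 1/(G + G) = 1/(2*G))
K = -543855 (K = -385701 - 158154 = -543855)
O = 3*√38276645690/1010 (O = √((½)/505 + 337702) = √((½)*(1/505) + 337702) = √(1/1010 + 337702) = √(341079021/1010) = 3*√38276645690/1010 ≈ 581.12)
K/O = -543855*√38276645690/113693007 = -181285*√38276645690/37897669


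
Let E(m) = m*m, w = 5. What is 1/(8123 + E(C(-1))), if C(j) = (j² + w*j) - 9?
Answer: 1/8292 ≈ 0.00012060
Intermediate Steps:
C(j) = -9 + j² + 5*j (C(j) = (j² + 5*j) - 9 = -9 + j² + 5*j)
E(m) = m²
1/(8123 + E(C(-1))) = 1/(8123 + (-9 + (-1)² + 5*(-1))²) = 1/(8123 + (-9 + 1 - 5)²) = 1/(8123 + (-13)²) = 1/(8123 + 169) = 1/8292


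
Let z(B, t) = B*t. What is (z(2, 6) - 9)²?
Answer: 9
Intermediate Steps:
(z(2, 6) - 9)² = (2*6 - 9)² = (12 - 9)² = 3² = 9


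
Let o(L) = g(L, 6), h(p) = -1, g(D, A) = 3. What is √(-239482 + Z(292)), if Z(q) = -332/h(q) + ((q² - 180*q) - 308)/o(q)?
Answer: I*√2055162/3 ≈ 477.86*I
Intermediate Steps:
o(L) = 3
Z(q) = 688/3 - 60*q + q²/3 (Z(q) = -332/(-1) + ((q² - 180*q) - 308)/3 = -332*(-1) + (-308 + q² - 180*q)*(⅓) = 332 + (-308/3 - 60*q + q²/3) = 688/3 - 60*q + q²/3)
√(-239482 + Z(292)) = √(-239482 + (688/3 - 60*292 + (⅓)*292²)) = √(-239482 + (688/3 - 17520 + (⅓)*85264)) = √(-239482 + (688/3 - 17520 + 85264/3)) = √(-239482 + 33392/3) = √(-685054/3) = I*√2055162/3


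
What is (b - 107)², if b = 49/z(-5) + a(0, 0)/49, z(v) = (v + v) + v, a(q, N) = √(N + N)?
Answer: 2735716/225 ≈ 12159.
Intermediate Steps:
a(q, N) = √2*√N (a(q, N) = √(2*N) = √2*√N)
z(v) = 3*v (z(v) = 2*v + v = 3*v)
b = -49/15 (b = 49/((3*(-5))) + (√2*√0)/49 = 49/(-15) + (√2*0)*(1/49) = 49*(-1/15) + 0*(1/49) = -49/15 + 0 = -49/15 ≈ -3.2667)
(b - 107)² = (-49/15 - 107)² = (-1654/15)² = 2735716/225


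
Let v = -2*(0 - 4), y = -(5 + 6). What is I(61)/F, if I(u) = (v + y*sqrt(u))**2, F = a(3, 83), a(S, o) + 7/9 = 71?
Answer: 67005/632 - 198*sqrt(61)/79 ≈ 86.446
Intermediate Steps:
a(S, o) = 632/9 (a(S, o) = -7/9 + 71 = 632/9)
F = 632/9 ≈ 70.222
y = -11 (y = -1*11 = -11)
v = 8 (v = -2*(-4) = 8)
I(u) = (8 - 11*sqrt(u))**2
I(61)/F = (-8 + 11*sqrt(61))**2/(632/9) = (-8 + 11*sqrt(61))**2*(9/632) = 9*(-8 + 11*sqrt(61))**2/632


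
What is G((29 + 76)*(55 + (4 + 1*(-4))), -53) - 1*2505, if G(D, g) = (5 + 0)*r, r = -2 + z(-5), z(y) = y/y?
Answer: -2510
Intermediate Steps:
z(y) = 1
r = -1 (r = -2 + 1 = -1)
G(D, g) = -5 (G(D, g) = (5 + 0)*(-1) = 5*(-1) = -5)
G((29 + 76)*(55 + (4 + 1*(-4))), -53) - 1*2505 = -5 - 1*2505 = -5 - 2505 = -2510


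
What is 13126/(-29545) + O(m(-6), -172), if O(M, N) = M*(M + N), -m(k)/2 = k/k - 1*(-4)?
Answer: 53758774/29545 ≈ 1819.6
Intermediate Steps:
m(k) = -10 (m(k) = -2*(k/k - 1*(-4)) = -2*(1 + 4) = -2*5 = -10)
13126/(-29545) + O(m(-6), -172) = 13126/(-29545) - 10*(-10 - 172) = 13126*(-1/29545) - 10*(-182) = -13126/29545 + 1820 = 53758774/29545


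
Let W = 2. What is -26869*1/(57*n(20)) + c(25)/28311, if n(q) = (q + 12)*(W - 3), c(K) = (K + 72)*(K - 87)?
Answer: 249906241/17213088 ≈ 14.518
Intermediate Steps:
c(K) = (-87 + K)*(72 + K) (c(K) = (72 + K)*(-87 + K) = (-87 + K)*(72 + K))
n(q) = -12 - q (n(q) = (q + 12)*(2 - 3) = (12 + q)*(-1) = -12 - q)
-26869*1/(57*n(20)) + c(25)/28311 = -26869*1/(57*(-12 - 1*20)) + (-6264 + 25² - 15*25)/28311 = -26869*1/(57*(-12 - 20)) + (-6264 + 625 - 375)*(1/28311) = -26869/((-32*57)) - 6014*1/28311 = -26869/(-1824) - 6014/28311 = -26869*(-1/1824) - 6014/28311 = 26869/1824 - 6014/28311 = 249906241/17213088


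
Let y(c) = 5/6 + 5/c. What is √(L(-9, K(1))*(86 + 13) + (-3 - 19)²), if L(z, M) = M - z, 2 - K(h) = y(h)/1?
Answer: √3982/2 ≈ 31.552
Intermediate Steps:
y(c) = ⅚ + 5/c (y(c) = 5*(⅙) + 5/c = ⅚ + 5/c)
K(h) = 7/6 - 5/h (K(h) = 2 - (⅚ + 5/h)/1 = 2 - (⅚ + 5/h) = 2 + (-⅚ - 5/h) = 7/6 - 5/h)
√(L(-9, K(1))*(86 + 13) + (-3 - 19)²) = √(((7/6 - 5/1) - 1*(-9))*(86 + 13) + (-3 - 19)²) = √(((7/6 - 5*1) + 9)*99 + (-22)²) = √(((7/6 - 5) + 9)*99 + 484) = √((-23/6 + 9)*99 + 484) = √((31/6)*99 + 484) = √(1023/2 + 484) = √(1991/2) = √3982/2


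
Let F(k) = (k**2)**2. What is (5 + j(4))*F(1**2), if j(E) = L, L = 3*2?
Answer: 11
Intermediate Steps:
L = 6
j(E) = 6
F(k) = k**4
(5 + j(4))*F(1**2) = (5 + 6)*(1**2)**4 = 11*1**4 = 11*1 = 11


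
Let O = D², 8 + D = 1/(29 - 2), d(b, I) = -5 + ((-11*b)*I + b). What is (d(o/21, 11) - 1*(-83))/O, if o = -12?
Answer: 747954/323575 ≈ 2.3115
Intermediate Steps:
d(b, I) = -5 + b - 11*I*b (d(b, I) = -5 + (-11*I*b + b) = -5 + (b - 11*I*b) = -5 + b - 11*I*b)
D = -215/27 (D = -8 + 1/(29 - 2) = -8 + 1/27 = -215/27 ≈ -7.9630)
O = 46225/729 (O = (-215/27)² = 46225/729 ≈ 63.409)
(d(o/21, 11) - 1*(-83))/O = ((-5 - 12/21 - 11*11*(-12/21)) - 1*(-83))/(46225/729) = ((-5 - 12*1/21 - 11*11*(-12*1/21)) + 83)*(729/46225) = ((-5 - 4/7 - 11*11*(-4/7)) + 83)*(729/46225) = ((-5 - 4/7 + 484/7) + 83)*(729/46225) = (445/7 + 83)*(729/46225) = (1026/7)*(729/46225) = 747954/323575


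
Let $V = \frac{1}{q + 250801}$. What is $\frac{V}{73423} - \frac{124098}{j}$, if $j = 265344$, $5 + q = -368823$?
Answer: $- \frac{179236735719767}{383240603322304} \approx -0.46769$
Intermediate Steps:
$q = -368828$ ($q = -5 - 368823 = -368828$)
$V = - \frac{1}{118027}$ ($V = \frac{1}{-368828 + 250801} = \frac{1}{-118027} = - \frac{1}{118027} \approx -8.4726 \cdot 10^{-6}$)
$\frac{V}{73423} - \frac{124098}{j} = - \frac{1}{118027 \cdot 73423} - \frac{124098}{265344} = \left(- \frac{1}{118027}\right) \frac{1}{73423} - \frac{20683}{44224} = - \frac{1}{8665896421} - \frac{20683}{44224} = - \frac{179236735719767}{383240603322304}$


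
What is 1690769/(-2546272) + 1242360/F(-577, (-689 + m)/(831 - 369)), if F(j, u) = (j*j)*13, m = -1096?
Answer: -4154391939293/11020461278944 ≈ -0.37697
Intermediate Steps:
F(j, u) = 13*j**2 (F(j, u) = j**2*13 = 13*j**2)
1690769/(-2546272) + 1242360/F(-577, (-689 + m)/(831 - 369)) = 1690769/(-2546272) + 1242360/((13*(-577)**2)) = 1690769*(-1/2546272) + 1242360/((13*332929)) = -1690769/2546272 + 1242360/4328077 = -4154391939293/11020461278944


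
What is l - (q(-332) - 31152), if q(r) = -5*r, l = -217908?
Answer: -188416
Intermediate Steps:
l - (q(-332) - 31152) = -217908 - (-5*(-332) - 31152) = -217908 - (1660 - 31152) = -217908 - 1*(-29492) = -217908 + 29492 = -188416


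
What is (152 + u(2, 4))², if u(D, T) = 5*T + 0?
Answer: 29584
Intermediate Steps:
u(D, T) = 5*T
(152 + u(2, 4))² = (152 + 5*4)² = (152 + 20)² = 172² = 29584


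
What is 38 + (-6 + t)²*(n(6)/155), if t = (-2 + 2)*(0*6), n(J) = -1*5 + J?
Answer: 5926/155 ≈ 38.232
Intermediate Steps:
n(J) = -5 + J
t = 0 (t = 0*0 = 0)
38 + (-6 + t)²*(n(6)/155) = 38 + (-6 + 0)²*((-5 + 6)/155) = 38 + (-6)²*(1*(1/155)) = 38 + 36*(1/155) = 38 + 36/155 = 5926/155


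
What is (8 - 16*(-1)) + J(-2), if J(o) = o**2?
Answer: 28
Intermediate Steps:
(8 - 16*(-1)) + J(-2) = (8 - 16*(-1)) + (-2)**2 = (8 + 16) + 4 = 24 + 4 = 28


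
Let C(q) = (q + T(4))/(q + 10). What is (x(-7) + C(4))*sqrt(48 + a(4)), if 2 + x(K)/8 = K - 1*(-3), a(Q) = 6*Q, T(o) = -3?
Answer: -2013*sqrt(2)/7 ≈ -406.69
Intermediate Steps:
C(q) = (-3 + q)/(10 + q) (C(q) = (q - 3)/(q + 10) = (-3 + q)/(10 + q))
x(K) = 8 + 8*K (x(K) = -16 + 8*(K - 1*(-3)) = -16 + 8*(K + 3) = -16 + 8*(3 + K) = -16 + (24 + 8*K) = 8 + 8*K)
(x(-7) + C(4))*sqrt(48 + a(4)) = ((8 + 8*(-7)) + (-3 + 4)/(10 + 4))*sqrt(48 + 6*4) = ((8 - 56) + 1/14)*sqrt(48 + 24) = (-48 + (1/14)*1)*sqrt(72) = (-48 + 1/14)*(6*sqrt(2)) = -2013*sqrt(2)/7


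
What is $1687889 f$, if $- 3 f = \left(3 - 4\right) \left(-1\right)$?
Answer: $- \frac{1687889}{3} \approx -5.6263 \cdot 10^{5}$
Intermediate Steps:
$f = - \frac{1}{3}$ ($f = - \frac{\left(3 - 4\right) \left(-1\right)}{3} = - \frac{\left(-1\right) \left(-1\right)}{3} = \left(- \frac{1}{3}\right) 1 = - \frac{1}{3} \approx -0.33333$)
$1687889 f = 1687889 \left(- \frac{1}{3}\right) = - \frac{1687889}{3}$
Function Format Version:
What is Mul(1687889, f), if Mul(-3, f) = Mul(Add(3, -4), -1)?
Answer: Rational(-1687889, 3) ≈ -5.6263e+5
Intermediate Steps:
f = Rational(-1, 3) (f = Mul(Rational(-1, 3), Mul(Add(3, -4), -1)) = Mul(Rational(-1, 3), Mul(-1, -1)) = Mul(Rational(-1, 3), 1) = Rational(-1, 3) ≈ -0.33333)
Mul(1687889, f) = Mul(1687889, Rational(-1, 3)) = Rational(-1687889, 3)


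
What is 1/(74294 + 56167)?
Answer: 1/130461 ≈ 7.6651e-6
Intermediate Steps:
1/(74294 + 56167) = 1/130461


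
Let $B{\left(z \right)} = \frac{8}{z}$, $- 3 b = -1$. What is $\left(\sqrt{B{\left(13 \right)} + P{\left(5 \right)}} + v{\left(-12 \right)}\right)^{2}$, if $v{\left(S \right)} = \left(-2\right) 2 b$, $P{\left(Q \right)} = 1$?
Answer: $\frac{397}{117} - \frac{8 \sqrt{273}}{39} \approx 0.0038882$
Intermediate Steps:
$b = \frac{1}{3}$ ($b = \left(- \frac{1}{3}\right) \left(-1\right) = \frac{1}{3} \approx 0.33333$)
$v{\left(S \right)} = - \frac{4}{3}$ ($v{\left(S \right)} = \left(-2\right) 2 \cdot \frac{1}{3} = \left(-4\right) \frac{1}{3} = - \frac{4}{3}$)
$\left(\sqrt{B{\left(13 \right)} + P{\left(5 \right)}} + v{\left(-12 \right)}\right)^{2} = \left(\sqrt{\frac{8}{13} + 1} - \frac{4}{3}\right)^{2} = \left(\sqrt{\frac{21}{13}} - \frac{4}{3}\right)^{2} = \left(\frac{\sqrt{273}}{13} - \frac{4}{3}\right)^{2} = \left(- \frac{4}{3} + \frac{\sqrt{273}}{13}\right)^{2}$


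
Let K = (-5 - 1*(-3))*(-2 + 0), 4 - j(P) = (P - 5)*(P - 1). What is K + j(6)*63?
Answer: -59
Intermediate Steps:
j(P) = 4 - (-1 + P)*(-5 + P) (j(P) = 4 - (P - 5)*(P - 1) = 4 - (-5 + P)*(-1 + P) = 4 - (-1 + P)*(-5 + P))
K = 4 (K = (-5 + 3)*(-2) = -2*(-2) = 4)
K + j(6)*63 = 4 + (-1 - 1*6² + 6*6)*63 = 4 + (-1 - 1*36 + 36)*63 = 4 + (-1 - 36 + 36)*63 = 4 - 1*63 = 4 - 63 = -59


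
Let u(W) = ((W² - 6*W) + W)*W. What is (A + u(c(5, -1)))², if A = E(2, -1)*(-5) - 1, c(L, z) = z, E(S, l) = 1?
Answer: 144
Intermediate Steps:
A = -6 (A = 1*(-5) - 1 = -5 - 1 = -6)
u(W) = W*(W² - 5*W) (u(W) = (W² - 5*W)*W = W*(W² - 5*W))
(A + u(c(5, -1)))² = (-6 + (-1)²*(-5 - 1))² = (-6 + 1*(-6))² = (-6 - 6)² = (-12)² = 144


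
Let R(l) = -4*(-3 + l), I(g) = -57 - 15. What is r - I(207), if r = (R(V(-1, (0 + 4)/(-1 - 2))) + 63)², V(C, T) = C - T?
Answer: 49489/9 ≈ 5498.8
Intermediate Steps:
I(g) = -72
R(l) = 12 - 4*l
r = 48841/9 (r = ((12 - 4*(-1 - (0 + 4)/(-1 - 2))) + 63)² = ((12 - 4*(-1 - 4/(-3))) + 63)² = ((12 - 4*(-1 - 4*(-1)/3)) + 63)² = ((12 - 4*(-1 - 1*(-4/3))) + 63)² = ((12 - 4*(-1 + 4/3)) + 63)² = ((12 - 4*⅓) + 63)² = ((12 - 4/3) + 63)² = (32/3 + 63)² = (221/3)² = 48841/9 ≈ 5426.8)
r - I(207) = 48841/9 - 1*(-72) = 48841/9 + 72 = 49489/9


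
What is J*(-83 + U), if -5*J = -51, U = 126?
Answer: 2193/5 ≈ 438.60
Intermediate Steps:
J = 51/5 (J = -1/5*(-51) = 51/5 ≈ 10.200)
J*(-83 + U) = 51*(-83 + 126)/5 = (51/5)*43 = 2193/5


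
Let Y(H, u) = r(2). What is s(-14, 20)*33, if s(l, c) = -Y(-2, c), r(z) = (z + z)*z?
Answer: -264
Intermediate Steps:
r(z) = 2*z² (r(z) = (2*z)*z = 2*z²)
Y(H, u) = 8 (Y(H, u) = 2*2² = 2*4 = 8)
s(l, c) = -8 (s(l, c) = -1*8 = -8)
s(-14, 20)*33 = -8*33 = -264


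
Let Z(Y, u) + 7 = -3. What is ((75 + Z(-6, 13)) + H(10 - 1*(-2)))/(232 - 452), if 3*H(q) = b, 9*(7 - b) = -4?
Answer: -911/2970 ≈ -0.30673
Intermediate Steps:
b = 67/9 (b = 7 - 1/9*(-4) = 7 + 4/9 = 67/9 ≈ 7.4444)
Z(Y, u) = -10 (Z(Y, u) = -7 - 3 = -10)
H(q) = 67/27 (H(q) = (1/3)*(67/9) = 67/27)
((75 + Z(-6, 13)) + H(10 - 1*(-2)))/(232 - 452) = ((75 - 10) + 67/27)/(232 - 452) = (65 + 67/27)/(-220) = (1822/27)*(-1/220) = -911/2970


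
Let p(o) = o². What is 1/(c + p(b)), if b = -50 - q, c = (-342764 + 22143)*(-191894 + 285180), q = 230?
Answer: -1/29909372206 ≈ -3.3434e-11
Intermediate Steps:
c = -29909450606 (c = -320621*93286 = -29909450606)
b = -280 (b = -50 - 1*230 = -50 - 230 = -280)
1/(c + p(b)) = 1/(-29909450606 + (-280)²) = 1/(-29909450606 + 78400) = 1/(-29909372206) = -1/29909372206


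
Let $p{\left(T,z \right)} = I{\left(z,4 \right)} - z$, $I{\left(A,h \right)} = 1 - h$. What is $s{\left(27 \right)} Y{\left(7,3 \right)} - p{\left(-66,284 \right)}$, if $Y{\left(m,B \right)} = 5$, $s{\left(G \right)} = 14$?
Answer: $357$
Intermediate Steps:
$p{\left(T,z \right)} = -3 - z$ ($p{\left(T,z \right)} = \left(1 - 4\right) - z = -3 - z$)
$s{\left(27 \right)} Y{\left(7,3 \right)} - p{\left(-66,284 \right)} = 14 \cdot 5 - \left(-3 - 284\right) = 70 - \left(-3 - 284\right) = 70 - -287 = 70 + 287 = 357$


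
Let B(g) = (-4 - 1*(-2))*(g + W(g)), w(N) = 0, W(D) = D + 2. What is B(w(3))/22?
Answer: -2/11 ≈ -0.18182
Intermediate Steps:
W(D) = 2 + D
B(g) = -4 - 4*g (B(g) = (-4 - 1*(-2))*(g + (2 + g)) = (-4 + 2)*(2 + 2*g) = -2*(2 + 2*g) = -4 - 4*g)
B(w(3))/22 = (-4 - 4*0)/22 = (-4 + 0)/22 = (1/22)*(-4) = -2/11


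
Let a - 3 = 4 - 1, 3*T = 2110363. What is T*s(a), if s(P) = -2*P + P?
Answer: -4220726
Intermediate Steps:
T = 2110363/3 (T = (⅓)*2110363 = 2110363/3 ≈ 7.0345e+5)
a = 6 (a = 3 + (4 - 1) = 3 + 3 = 6)
s(P) = -P
T*s(a) = 2110363*(-1*6)/3 = (2110363/3)*(-6) = -4220726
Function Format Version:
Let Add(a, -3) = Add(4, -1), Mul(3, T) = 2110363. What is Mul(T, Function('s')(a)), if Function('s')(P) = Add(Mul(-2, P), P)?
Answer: -4220726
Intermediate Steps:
T = Rational(2110363, 3) (T = Mul(Rational(1, 3), 2110363) = Rational(2110363, 3) ≈ 7.0345e+5)
a = 6 (a = Add(3, Add(4, -1)) = Add(3, 3) = 6)
Function('s')(P) = Mul(-1, P)
Mul(T, Function('s')(a)) = Mul(Rational(2110363, 3), Mul(-1, 6)) = Mul(Rational(2110363, 3), -6) = -4220726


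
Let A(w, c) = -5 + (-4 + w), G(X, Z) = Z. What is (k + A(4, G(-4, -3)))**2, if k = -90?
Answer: 9025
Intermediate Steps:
A(w, c) = -9 + w
(k + A(4, G(-4, -3)))**2 = (-90 + (-9 + 4))**2 = (-90 - 5)**2 = (-95)**2 = 9025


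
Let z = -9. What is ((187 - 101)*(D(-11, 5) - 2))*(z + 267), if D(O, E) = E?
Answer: 66564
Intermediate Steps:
((187 - 101)*(D(-11, 5) - 2))*(z + 267) = ((187 - 101)*(5 - 2))*(-9 + 267) = (86*3)*258 = 258*258 = 66564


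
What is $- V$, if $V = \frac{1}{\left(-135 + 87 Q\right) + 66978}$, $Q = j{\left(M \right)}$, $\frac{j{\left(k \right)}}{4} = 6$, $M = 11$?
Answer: $- \frac{1}{68931} \approx -1.4507 \cdot 10^{-5}$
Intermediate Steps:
$j{\left(k \right)} = 24$ ($j{\left(k \right)} = 4 \cdot 6 = 24$)
$Q = 24$
$V = \frac{1}{68931}$ ($V = \frac{1}{\left(-135 + 87 \cdot 24\right) + 66978} = \frac{1}{\left(-135 + 2088\right) + 66978} = \frac{1}{1953 + 66978} = \frac{1}{68931} \approx 1.4507 \cdot 10^{-5}$)
$- V = \left(-1\right) \frac{1}{68931} = - \frac{1}{68931}$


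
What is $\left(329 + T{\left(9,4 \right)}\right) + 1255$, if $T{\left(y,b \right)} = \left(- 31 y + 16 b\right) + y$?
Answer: $1378$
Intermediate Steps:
$T{\left(y,b \right)} = - 30 y + 16 b$
$\left(329 + T{\left(9,4 \right)}\right) + 1255 = \left(329 + \left(\left(-30\right) 9 + 16 \cdot 4\right)\right) + 1255 = \left(329 + \left(-270 + 64\right)\right) + 1255 = \left(329 - 206\right) + 1255 = 123 + 1255 = 1378$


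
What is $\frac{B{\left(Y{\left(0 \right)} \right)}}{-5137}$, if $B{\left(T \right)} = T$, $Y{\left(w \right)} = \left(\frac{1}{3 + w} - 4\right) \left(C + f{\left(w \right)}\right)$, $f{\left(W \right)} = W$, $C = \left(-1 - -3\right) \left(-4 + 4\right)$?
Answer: $0$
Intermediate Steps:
$C = 0$ ($C = \left(-1 + 3\right) 0 = 2 \cdot 0 = 0$)
$Y{\left(w \right)} = w \left(-4 + \frac{1}{3 + w}\right)$ ($Y{\left(w \right)} = \left(\frac{1}{3 + w} - 4\right) \left(0 + w\right) = \left(-4 + \frac{1}{3 + w}\right) w = w \left(-4 + \frac{1}{3 + w}\right)$)
$\frac{B{\left(Y{\left(0 \right)} \right)}}{-5137} = \frac{0 \frac{1}{3 + 0} \left(-11 - 0\right)}{-5137} = \frac{0 \left(-11 + 0\right)}{3} \left(- \frac{1}{5137}\right) = 0 \cdot \frac{1}{3} \left(-11\right) \left(- \frac{1}{5137}\right) = 0 \left(- \frac{1}{5137}\right) = 0$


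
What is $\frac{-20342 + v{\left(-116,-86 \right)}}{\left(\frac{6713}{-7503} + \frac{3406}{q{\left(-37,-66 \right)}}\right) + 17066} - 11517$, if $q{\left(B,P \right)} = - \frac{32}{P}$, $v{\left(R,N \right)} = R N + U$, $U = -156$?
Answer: $- \frac{16653948416637}{1445976977} \approx -11517.0$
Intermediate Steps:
$v{\left(R,N \right)} = -156 + N R$ ($v{\left(R,N \right)} = R N - 156 = N R - 156 = -156 + N R$)
$\frac{-20342 + v{\left(-116,-86 \right)}}{\left(\frac{6713}{-7503} + \frac{3406}{q{\left(-37,-66 \right)}}\right) + 17066} - 11517 = \frac{-20342 - -9820}{\left(\frac{6713}{-7503} + \frac{3406}{\left(-32\right) \frac{1}{-66}}\right) + 17066} - 11517 = \frac{-20342 + \left(-156 + 9976\right)}{\left(6713 \left(- \frac{1}{7503}\right) + \frac{3406}{\left(-32\right) \left(- \frac{1}{66}\right)}\right) + 17066} - 11517 = \frac{-20342 + 9820}{\left(- \frac{6713}{7503} + \frac{3406}{\frac{16}{33}}\right) + 17066} - 11517 = - \frac{10522}{\left(- \frac{6713}{7503} + 3406 \cdot \frac{33}{16}\right) + 17066} - 11517 = - \frac{10522}{\left(- \frac{6713}{7503} + \frac{56199}{8}\right) + 17066} - 11517 = - \frac{10522}{\frac{421607393}{60024} + 17066} - 11517 = - \frac{10522}{\frac{1445976977}{60024}} - 11517 = \left(-10522\right) \frac{60024}{1445976977} - 11517 = - \frac{631572528}{1445976977} - 11517 = - \frac{16653948416637}{1445976977}$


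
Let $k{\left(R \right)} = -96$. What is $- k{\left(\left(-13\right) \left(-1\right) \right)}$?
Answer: $96$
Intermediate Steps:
$- k{\left(\left(-13\right) \left(-1\right) \right)} = \left(-1\right) \left(-96\right) = 96$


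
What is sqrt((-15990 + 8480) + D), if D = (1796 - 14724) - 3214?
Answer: 18*I*sqrt(73) ≈ 153.79*I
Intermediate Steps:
D = -16142 (D = -12928 - 3214 = -16142)
sqrt((-15990 + 8480) + D) = sqrt((-15990 + 8480) - 16142) = sqrt(-7510 - 16142) = sqrt(-23652) = 18*I*sqrt(73)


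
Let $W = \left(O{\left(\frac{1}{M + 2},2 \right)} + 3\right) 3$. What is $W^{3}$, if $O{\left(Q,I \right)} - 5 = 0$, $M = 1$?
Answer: $13824$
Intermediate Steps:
$O{\left(Q,I \right)} = 5$ ($O{\left(Q,I \right)} = 5 + 0 = 5$)
$W = 24$ ($W = \left(5 + 3\right) 3 = 8 \cdot 3 = 24$)
$W^{3} = 24^{3} = 13824$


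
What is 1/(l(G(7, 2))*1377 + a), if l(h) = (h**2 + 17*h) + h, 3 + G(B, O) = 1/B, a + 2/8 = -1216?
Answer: -196/11915345 ≈ -1.6449e-5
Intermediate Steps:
a = -4865/4 (a = -1/4 - 1216 = -4865/4 ≈ -1216.3)
G(B, O) = -3 + 1/B
l(h) = h**2 + 18*h
1/(l(G(7, 2))*1377 + a) = 1/(((-3 + 1/7)*(18 + (-3 + 1/7)))*1377 - 4865/4) = 1/(-20*(18 - 20/7)/7*1377 - 4865/4) = 1/(-20/7*106/7*1377 - 4865/4) = 1/(-2120/49*1377 - 4865/4) = 1/(-2919240/49 - 4865/4) = 1/(-11915345/196) = -196/11915345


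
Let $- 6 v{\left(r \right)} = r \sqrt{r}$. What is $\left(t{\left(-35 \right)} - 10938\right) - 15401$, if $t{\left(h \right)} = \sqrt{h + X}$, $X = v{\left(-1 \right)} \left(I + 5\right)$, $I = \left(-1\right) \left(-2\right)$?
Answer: $-26339 + \frac{\sqrt{-1260 + 42 i}}{6} \approx -26339.0 + 5.9169 i$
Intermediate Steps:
$I = 2$
$v{\left(r \right)} = - \frac{r^{\frac{3}{2}}}{6}$ ($v{\left(r \right)} = - \frac{r \sqrt{r}}{6} = - \frac{r^{\frac{3}{2}}}{6}$)
$X = \frac{7 i}{6}$ ($X = - \frac{\left(-1\right)^{\frac{3}{2}}}{6} \left(2 + 5\right) = - \frac{\left(-1\right) i}{6} \cdot 7 = \frac{i}{6} \cdot 7 = \frac{7 i}{6} \approx 1.1667 i$)
$t{\left(h \right)} = \sqrt{h + \frac{7 i}{6}}$
$\left(t{\left(-35 \right)} - 10938\right) - 15401 = \left(\frac{\sqrt{36 \left(-35\right) + 42 i}}{6} - 10938\right) - 15401 = \left(\frac{\sqrt{-1260 + 42 i}}{6} - 10938\right) - 15401 = \left(-10938 + \frac{\sqrt{-1260 + 42 i}}{6}\right) - 15401 = -26339 + \frac{\sqrt{-1260 + 42 i}}{6}$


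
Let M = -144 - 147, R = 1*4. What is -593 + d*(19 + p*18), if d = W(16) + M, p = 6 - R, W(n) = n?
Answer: -15718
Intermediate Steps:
R = 4
M = -291
p = 2 (p = 6 - 1*4 = 6 - 4 = 2)
d = -275 (d = 16 - 291 = -275)
-593 + d*(19 + p*18) = -593 - 275*(19 + 2*18) = -593 - 275*(19 + 36) = -593 - 275*55 = -593 - 15125 = -15718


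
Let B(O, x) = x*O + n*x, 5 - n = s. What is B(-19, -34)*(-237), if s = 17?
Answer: -249798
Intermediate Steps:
n = -12 (n = 5 - 1*17 = 5 - 17 = -12)
B(O, x) = -12*x + O*x (B(O, x) = x*O - 12*x = O*x - 12*x = -12*x + O*x)
B(-19, -34)*(-237) = -34*(-12 - 19)*(-237) = -34*(-31)*(-237) = 1054*(-237) = -249798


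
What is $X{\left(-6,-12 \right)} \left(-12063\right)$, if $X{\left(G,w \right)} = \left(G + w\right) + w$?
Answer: $361890$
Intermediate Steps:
$X{\left(G,w \right)} = G + 2 w$
$X{\left(-6,-12 \right)} \left(-12063\right) = \left(-6 + 2 \left(-12\right)\right) \left(-12063\right) = \left(-6 - 24\right) \left(-12063\right) = \left(-30\right) \left(-12063\right) = 361890$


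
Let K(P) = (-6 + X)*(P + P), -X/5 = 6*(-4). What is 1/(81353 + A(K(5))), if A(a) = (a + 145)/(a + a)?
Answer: 456/37097225 ≈ 1.2292e-5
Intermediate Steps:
X = 120 (X = -30*(-4) = -5*(-24) = 120)
K(P) = 228*P (K(P) = (-6 + 120)*(P + P) = 114*(2*P) = 228*P)
A(a) = (145 + a)/(2*a) (A(a) = (145 + a)/((2*a)) = (145 + a)*(1/(2*a)) = (145 + a)/(2*a))
1/(81353 + A(K(5))) = 1/(81353 + (145 + 228*5)/(2*((228*5)))) = 1/(81353 + (1/2)*(145 + 1140)/1140) = 1/(81353 + (1/2)*(1/1140)*1285) = 1/(81353 + 257/456) = 1/(37097225/456) = 456/37097225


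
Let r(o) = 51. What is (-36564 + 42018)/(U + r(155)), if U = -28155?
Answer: -909/4684 ≈ -0.19406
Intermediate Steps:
(-36564 + 42018)/(U + r(155)) = (-36564 + 42018)/(-28155 + 51) = 5454/(-28104) = 5454*(-1/28104) = -909/4684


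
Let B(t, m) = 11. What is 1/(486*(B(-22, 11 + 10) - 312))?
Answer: -1/146286 ≈ -6.8359e-6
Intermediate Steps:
1/(486*(B(-22, 11 + 10) - 312)) = 1/(486*(11 - 312)) = 1/(486*(-301)) = 1/(-146286) = -1/146286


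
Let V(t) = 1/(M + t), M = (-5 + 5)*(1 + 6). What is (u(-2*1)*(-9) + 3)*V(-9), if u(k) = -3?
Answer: -10/3 ≈ -3.3333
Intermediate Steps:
M = 0 (M = 0*7 = 0)
V(t) = 1/t (V(t) = 1/(0 + t) = 1/t)
(u(-2*1)*(-9) + 3)*V(-9) = (-3*(-9) + 3)/(-9) = (27 + 3)*(-1/9) = 30*(-1/9) = -10/3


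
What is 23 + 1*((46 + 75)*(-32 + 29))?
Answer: -340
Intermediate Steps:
23 + 1*((46 + 75)*(-32 + 29)) = 23 + 1*(121*(-3)) = 23 + 1*(-363) = 23 - 363 = -340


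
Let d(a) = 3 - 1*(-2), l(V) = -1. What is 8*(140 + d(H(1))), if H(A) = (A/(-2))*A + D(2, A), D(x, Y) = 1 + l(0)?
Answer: 1160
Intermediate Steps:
D(x, Y) = 0 (D(x, Y) = 1 - 1 = 0)
H(A) = -A²/2 (H(A) = (A/(-2))*A + 0 = (A*(-½))*A + 0 = (-A/2)*A + 0 = -A²/2 + 0 = -A²/2)
d(a) = 5 (d(a) = 3 + 2 = 5)
8*(140 + d(H(1))) = 8*(140 + 5) = 8*145 = 1160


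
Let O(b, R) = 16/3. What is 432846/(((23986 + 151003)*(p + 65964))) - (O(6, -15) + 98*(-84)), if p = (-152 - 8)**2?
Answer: 197720029751909/24034039194 ≈ 8226.7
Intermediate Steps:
O(b, R) = 16/3 (O(b, R) = 16*(1/3) = 16/3)
p = 25600 (p = (-160)**2 = 25600)
432846/(((23986 + 151003)*(p + 65964))) - (O(6, -15) + 98*(-84)) = 432846/(((23986 + 151003)*(25600 + 65964))) - (16/3 + 98*(-84)) = 432846/((174989*91564)) - (16/3 - 8232) = 432846/16022692796 - 1*(-24680/3) = 432846*(1/16022692796) + 24680/3 = 216423/8011346398 + 24680/3 = 197720029751909/24034039194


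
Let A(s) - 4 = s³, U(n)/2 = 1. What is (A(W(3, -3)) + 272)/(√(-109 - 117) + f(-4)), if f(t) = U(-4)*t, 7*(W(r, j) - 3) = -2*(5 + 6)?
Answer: -378668/49735 - 94667*I*√226/99470 ≈ -7.6137 - 14.307*I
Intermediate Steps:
U(n) = 2 (U(n) = 2*1 = 2)
W(r, j) = -⅐ (W(r, j) = 3 + (-2*(5 + 6))/7 = 3 + (-2*11)/7 = 3 + (⅐)*(-22) = 3 - 22/7 = -⅐)
A(s) = 4 + s³
f(t) = 2*t
(A(W(3, -3)) + 272)/(√(-109 - 117) + f(-4)) = ((4 + (-⅐)³) + 272)/(√(-109 - 117) + 2*(-4)) = ((4 - 1/343) + 272)/(√(-226) - 8) = (1371/343 + 272)/(I*√226 - 8) = 94667/(343*(-8 + I*√226))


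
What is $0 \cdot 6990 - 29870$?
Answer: $-29870$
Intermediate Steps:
$0 \cdot 6990 - 29870 = 0 - 29870 = -29870$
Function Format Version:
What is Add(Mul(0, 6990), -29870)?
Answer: -29870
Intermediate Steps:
Add(Mul(0, 6990), -29870) = Add(0, -29870) = -29870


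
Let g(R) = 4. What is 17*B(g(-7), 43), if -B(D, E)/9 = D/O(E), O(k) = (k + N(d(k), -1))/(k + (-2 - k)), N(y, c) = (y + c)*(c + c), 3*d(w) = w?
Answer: 3672/49 ≈ 74.939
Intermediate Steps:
d(w) = w/3
N(y, c) = 2*c*(c + y) (N(y, c) = (c + y)*(2*c) = 2*c*(c + y))
O(k) = -1 - k/6 (O(k) = (k + 2*(-1)*(-1 + k/3))/(k + (-2 - k)) = (k + (2 - 2*k/3))/(-2) = (2 + k/3)*(-1/2) = -1 - k/6)
B(D, E) = -9*D/(-1 - E/6)
17*B(g(-7), 43) = 17*(54*4/(6 + 43)) = 17*(54*4/49) = 17*(54*4*(1/49)) = 17*(216/49) = 3672/49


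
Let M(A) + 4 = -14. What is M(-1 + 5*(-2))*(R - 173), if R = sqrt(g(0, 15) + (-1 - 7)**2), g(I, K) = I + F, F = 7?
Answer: 3114 - 18*sqrt(71) ≈ 2962.3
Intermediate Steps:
g(I, K) = 7 + I (g(I, K) = I + 7 = 7 + I)
M(A) = -18 (M(A) = -4 - 14 = -18)
R = sqrt(71) (R = sqrt((7 + 0) + (-1 - 7)**2) = sqrt(7 + (-8)**2) = sqrt(7 + 64) = sqrt(71) ≈ 8.4261)
M(-1 + 5*(-2))*(R - 173) = -18*(sqrt(71) - 173) = -18*(-173 + sqrt(71)) = 3114 - 18*sqrt(71)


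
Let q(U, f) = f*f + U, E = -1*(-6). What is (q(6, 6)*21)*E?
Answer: 5292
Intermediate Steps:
E = 6
q(U, f) = U + f² (q(U, f) = f² + U = U + f²)
(q(6, 6)*21)*E = ((6 + 6²)*21)*6 = ((6 + 36)*21)*6 = (42*21)*6 = 882*6 = 5292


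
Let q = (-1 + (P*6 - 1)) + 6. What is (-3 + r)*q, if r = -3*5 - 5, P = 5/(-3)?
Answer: 138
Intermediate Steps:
P = -5/3 (P = 5*(-1/3) = -5/3 ≈ -1.6667)
q = -6 (q = (-1 + (-5/3*6 - 1)) + 6 = (-1 + (-10 - 1)) + 6 = (-1 - 11) + 6 = -12 + 6 = -6)
r = -20 (r = -15 - 5 = -20)
(-3 + r)*q = (-3 - 20)*(-6) = -23*(-6) = 138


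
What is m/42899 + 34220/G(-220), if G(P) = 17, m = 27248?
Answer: 1468466996/729283 ≈ 2013.6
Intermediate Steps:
m/42899 + 34220/G(-220) = 27248/42899 + 34220/17 = 1468466996/729283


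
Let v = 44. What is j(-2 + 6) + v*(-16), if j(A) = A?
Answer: -700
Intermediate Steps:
j(-2 + 6) + v*(-16) = (-2 + 6) + 44*(-16) = 4 - 704 = -700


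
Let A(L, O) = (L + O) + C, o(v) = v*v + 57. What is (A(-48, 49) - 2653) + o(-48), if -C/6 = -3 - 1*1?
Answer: -267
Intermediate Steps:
C = 24 (C = -6*(-3 - 1*1) = -6*(-3 - 1) = -6*(-4) = 24)
o(v) = 57 + v² (o(v) = v² + 57 = 57 + v²)
A(L, O) = 24 + L + O (A(L, O) = (L + O) + 24 = 24 + L + O)
(A(-48, 49) - 2653) + o(-48) = ((24 - 48 + 49) - 2653) + (57 + (-48)²) = (25 - 2653) + (57 + 2304) = -2628 + 2361 = -267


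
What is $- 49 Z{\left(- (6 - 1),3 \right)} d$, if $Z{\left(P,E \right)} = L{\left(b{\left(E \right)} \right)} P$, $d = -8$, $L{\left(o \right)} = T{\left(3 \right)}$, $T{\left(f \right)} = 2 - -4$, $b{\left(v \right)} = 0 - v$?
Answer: $-11760$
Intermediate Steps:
$b{\left(v \right)} = - v$
$T{\left(f \right)} = 6$ ($T{\left(f \right)} = 2 + 4 = 6$)
$L{\left(o \right)} = 6$
$Z{\left(P,E \right)} = 6 P$
$- 49 Z{\left(- (6 - 1),3 \right)} d = - 49 \cdot 6 \left(- (6 - 1)\right) \left(-8\right) = - 49 \cdot 6 \left(\left(-1\right) 5\right) \left(-8\right) = - 49 \cdot 6 \left(-5\right) \left(-8\right) = \left(-49\right) \left(-30\right) \left(-8\right) = 1470 \left(-8\right) = -11760$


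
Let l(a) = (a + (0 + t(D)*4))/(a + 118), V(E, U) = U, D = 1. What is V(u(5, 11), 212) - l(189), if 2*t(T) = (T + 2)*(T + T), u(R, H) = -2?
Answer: 64883/307 ≈ 211.35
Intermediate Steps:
t(T) = T*(2 + T) (t(T) = ((T + 2)*(T + T))/2 = ((2 + T)*(2*T))/2 = (2*T*(2 + T))/2 = T*(2 + T))
l(a) = (12 + a)/(118 + a) (l(a) = (a + (0 + (1*(2 + 1))*4))/(a + 118) = (a + (0 + (1*3)*4))/(118 + a) = (a + (0 + 3*4))/(118 + a) = (a + (0 + 12))/(118 + a) = (a + 12)/(118 + a) = (12 + a)/(118 + a))
V(u(5, 11), 212) - l(189) = 212 - (12 + 189)/(118 + 189) = 212 - 201/307 = 64883/307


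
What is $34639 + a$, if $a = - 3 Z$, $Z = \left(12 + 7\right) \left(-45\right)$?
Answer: $37204$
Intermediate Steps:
$Z = -855$ ($Z = 19 \left(-45\right) = -855$)
$a = 2565$ ($a = \left(-3\right) \left(-855\right) = 2565$)
$34639 + a = 34639 + 2565 = 37204$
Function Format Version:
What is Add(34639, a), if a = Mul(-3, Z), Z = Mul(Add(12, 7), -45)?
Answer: 37204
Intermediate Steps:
Z = -855 (Z = Mul(19, -45) = -855)
a = 2565 (a = Mul(-3, -855) = 2565)
Add(34639, a) = Add(34639, 2565) = 37204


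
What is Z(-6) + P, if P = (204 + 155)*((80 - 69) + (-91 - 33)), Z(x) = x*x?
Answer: -40531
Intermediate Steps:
Z(x) = x²
P = -40567 (P = 359*(11 - 124) = 359*(-113) = -40567)
Z(-6) + P = (-6)² - 40567 = 36 - 40567 = -40531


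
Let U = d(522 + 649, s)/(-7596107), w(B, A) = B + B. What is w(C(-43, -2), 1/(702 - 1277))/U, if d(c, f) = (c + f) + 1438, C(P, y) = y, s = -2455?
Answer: 15192214/77 ≈ 1.9730e+5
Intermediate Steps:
d(c, f) = 1438 + c + f
w(B, A) = 2*B
U = -154/7596107 (U = (1438 + (522 + 649) - 2455)/(-7596107) = (1438 + 1171 - 2455)*(-1/7596107) = 154*(-1/7596107) = -154/7596107 ≈ -2.0274e-5)
w(C(-43, -2), 1/(702 - 1277))/U = (2*(-2))/(-154/7596107) = -4*(-7596107/154) = 15192214/77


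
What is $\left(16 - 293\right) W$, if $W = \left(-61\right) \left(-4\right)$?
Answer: $-67588$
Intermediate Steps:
$W = 244$
$\left(16 - 293\right) W = \left(16 - 293\right) 244 = \left(-277\right) 244 = -67588$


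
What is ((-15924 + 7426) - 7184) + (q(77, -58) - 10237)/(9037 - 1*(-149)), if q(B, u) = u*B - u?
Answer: -144069497/9186 ≈ -15684.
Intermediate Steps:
q(B, u) = -u + B*u (q(B, u) = B*u - u = -u + B*u)
((-15924 + 7426) - 7184) + (q(77, -58) - 10237)/(9037 - 1*(-149)) = ((-15924 + 7426) - 7184) + (-58*(-1 + 77) - 10237)/(9037 - 1*(-149)) = (-8498 - 7184) + (-58*76 - 10237)/(9037 + 149) = -15682 + (-4408 - 10237)/9186 = -15682 - 14645*1/9186 = -15682 - 14645/9186 = -144069497/9186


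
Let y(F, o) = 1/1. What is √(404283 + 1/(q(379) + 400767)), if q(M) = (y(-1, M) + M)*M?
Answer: √119988314033350214/544787 ≈ 635.83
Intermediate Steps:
y(F, o) = 1
q(M) = M*(1 + M) (q(M) = (1 + M)*M = M*(1 + M))
√(404283 + 1/(q(379) + 400767)) = √(404283 + 1/(379*(1 + 379) + 400767)) = √(404283 + 1/(379*380 + 400767)) = √(404283 + 1/(144020 + 400767)) = √(404283 + 1/544787) = √(220248122722/544787) = √119988314033350214/544787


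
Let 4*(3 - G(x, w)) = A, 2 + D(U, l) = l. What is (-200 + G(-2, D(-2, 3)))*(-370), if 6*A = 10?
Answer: 438265/6 ≈ 73044.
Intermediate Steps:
A = 5/3 (A = (1/6)*10 = 5/3 ≈ 1.6667)
D(U, l) = -2 + l
G(x, w) = 31/12 (G(x, w) = 3 - 1/4*5/3 = 3 - 5/12 = 31/12)
(-200 + G(-2, D(-2, 3)))*(-370) = (-200 + 31/12)*(-370) = -2369/12*(-370) = 438265/6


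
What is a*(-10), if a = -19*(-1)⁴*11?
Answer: 2090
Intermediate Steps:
a = -209 (a = -19*1*11 = -19*11 = -209)
a*(-10) = -209*(-10) = 2090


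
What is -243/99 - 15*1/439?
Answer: -12018/4829 ≈ -2.4887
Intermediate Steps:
-243/99 - 15*1/439 = -243*1/99 - 15*1/439 = -27/11 - 15/439 = -12018/4829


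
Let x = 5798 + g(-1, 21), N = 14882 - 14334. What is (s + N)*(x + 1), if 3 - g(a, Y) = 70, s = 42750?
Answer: 248184136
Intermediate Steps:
g(a, Y) = -67 (g(a, Y) = 3 - 1*70 = 3 - 70 = -67)
N = 548
x = 5731 (x = 5798 - 67 = 5731)
(s + N)*(x + 1) = (42750 + 548)*(5731 + 1) = 43298*5732 = 248184136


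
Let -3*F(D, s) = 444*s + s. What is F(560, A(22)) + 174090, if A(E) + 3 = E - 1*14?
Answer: 520045/3 ≈ 1.7335e+5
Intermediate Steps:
A(E) = -17 + E (A(E) = -3 + (E - 1*14) = -3 + (E - 14) = -3 + (-14 + E) = -17 + E)
F(D, s) = -445*s/3 (F(D, s) = -(444*s + s)/3 = -445*s/3)
F(560, A(22)) + 174090 = -445*(-17 + 22)/3 + 174090 = -445/3*5 + 174090 = -2225/3 + 174090 = 520045/3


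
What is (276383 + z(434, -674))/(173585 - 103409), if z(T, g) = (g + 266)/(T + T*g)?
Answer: 40363249907/10248573216 ≈ 3.9384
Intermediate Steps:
z(T, g) = (266 + g)/(T + T*g)
(276383 + z(434, -674))/(173585 - 103409) = (276383 + (266 - 674)/(434*(1 - 674)))/(173585 - 103409) = (276383 + (1/434)*(-408)/(-673))/70176 = (276383 + (1/434)*(-1/673)*(-408))*(1/70176) = (276383 + 204/146041)*(1/70176) = (40363249907/146041)*(1/70176) = 40363249907/10248573216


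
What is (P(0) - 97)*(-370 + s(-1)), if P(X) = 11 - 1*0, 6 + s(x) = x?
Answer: 32422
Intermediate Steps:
s(x) = -6 + x
P(X) = 11 (P(X) = 11 + 0 = 11)
(P(0) - 97)*(-370 + s(-1)) = (11 - 97)*(-370 + (-6 - 1)) = -86*(-370 - 7) = -86*(-377) = 32422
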